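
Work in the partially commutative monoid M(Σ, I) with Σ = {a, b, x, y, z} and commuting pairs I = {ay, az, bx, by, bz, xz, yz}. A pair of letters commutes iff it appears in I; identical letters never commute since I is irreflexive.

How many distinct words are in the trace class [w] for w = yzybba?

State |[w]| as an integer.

piece 0:y — minimal
piece 1:z — minimal
piece 2:y rests on {0:y}
piece 3:b — minimal
piece 4:b rests on {3:b}
piece 5:a rests on {4:b}
minimal pieces: {0:y, 1:z, 3:b}
ways to finish when only these pieces remain (= sum over removing one remaining piece with nothing left below it):
  1 left: {1}→1  {2}→1  {5}→1
  2 left: {0,2}→1  {1,2}→2  {1,5}→2  {2,5}→2  {4,5}→1
  3 left: {0,1,2}→3  {0,2,5}→3  {1,2,5}→6  {1,4,5}→3  {2,4,5}→3  {3,4,5}→1
  4 left: {0,1,2,5}→12  {0,2,4,5}→6  {1,2,4,5}→12  {1,3,4,5}→4  {2,3,4,5}→4
  placing 0:y first → 20 extensions
  placing 1:z first → 10 extensions
  placing 3:b first → 30 extensions
total linear extensions = 60

60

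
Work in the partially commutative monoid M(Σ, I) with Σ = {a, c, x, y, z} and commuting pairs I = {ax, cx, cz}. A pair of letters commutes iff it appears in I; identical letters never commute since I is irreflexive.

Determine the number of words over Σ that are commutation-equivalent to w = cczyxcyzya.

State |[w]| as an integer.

6

#0=c has no predecessor
#1=c depends on [0:c]
#2=z has no predecessor
#3=y depends on [1:c, 2:z]
#4=x depends on [3:y]
#5=c depends on [3:y]
#6=y depends on [4:x, 5:c]
#7=z depends on [6:y]
#8=y depends on [7:z]
#9=a depends on [8:y]
sources: [0:c, 2:z]
N(rest) = Σ N(rest − s) over sources s of rest; N(one piece) = 1:
  size 1 → [9]=1
  size 2 → [8,9]=1
  size 3 → [7,8,9]=1
  size 4 → [6,7,8,9]=1
  size 5 → [4,6,7,8,9]=1  [5,6,7,8,9]=1
  size 6 → [4,5,6,7,8,9]=2
  size 7 → [3,4,5,6,7,8,9]=2
  size 8 → [1,3,4,5,6,7,8,9]=2  [2,3,4,5,6,7,8,9]=2
  first=0(c) contributes 4
  first=2(z) contributes 2
|[w]| = 6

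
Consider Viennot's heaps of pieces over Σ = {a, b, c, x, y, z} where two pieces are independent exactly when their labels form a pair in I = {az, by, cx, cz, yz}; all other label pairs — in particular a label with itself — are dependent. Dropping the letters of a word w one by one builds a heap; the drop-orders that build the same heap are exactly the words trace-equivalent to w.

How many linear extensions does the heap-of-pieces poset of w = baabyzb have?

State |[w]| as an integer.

drop 0:b onto floor
drop 1:a onto {0:b}
drop 2:a onto {1:a}
drop 3:b onto {2:a}
drop 4:y onto {2:a}
drop 5:z onto {3:b}
drop 6:b onto {5:z}
ground layer = {0:b}
drop-orders for the pieces not yet dropped (sum over which currently-grounded one goes next):
  1 to go: {4} 1  {6} 1
  2 to go: {4,6} 2  {5,6} 1
  3 to go: {3,5,6} 1  {4,5,6} 3
  4 to go: {3,4,5,6} 4
  5 to go: {2,3,4,5,6} 4
  if 0:b drops first: 4 orders

4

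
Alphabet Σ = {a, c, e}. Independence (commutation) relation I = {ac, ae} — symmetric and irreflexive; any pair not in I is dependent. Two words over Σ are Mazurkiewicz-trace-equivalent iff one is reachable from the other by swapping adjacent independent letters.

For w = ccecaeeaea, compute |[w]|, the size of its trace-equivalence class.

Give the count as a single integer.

drop 0:c onto floor
drop 1:c onto {0:c}
drop 2:e onto {1:c}
drop 3:c onto {2:e}
drop 4:a onto floor
drop 5:e onto {3:c}
drop 6:e onto {5:e}
drop 7:a onto {4:a}
drop 8:e onto {6:e}
drop 9:a onto {7:a}
ground layer = {0:c, 4:a}
drop-orders for the pieces not yet dropped (sum over which currently-grounded one goes next):
  1 to go: {8} 1  {9} 1
  2 to go: {6,8} 1  {7,9} 1  {8,9} 2
  3 to go: {4,7,9} 1  {5,6,8} 1  {6,8,9} 3  {7,8,9} 3
  4 to go: {3,5,6,8} 1  {4,7,8,9} 4  {5,6,8,9} 4  {6,7,8,9} 6
  5 to go: {2,3,5,6,8} 1  {3,5,6,8,9} 5  {4,6,7,8,9} 10  {5,6,7,8,9} 10
  6 to go: {1,2,3,5,6,8} 1  {2,3,5,6,8,9} 6  {3,5,6,7,8,9} 15  {4,5,6,7,8,9} 20
  7 to go: {0,1,2,3,5,6,8} 1  {1,2,3,5,6,8,9} 7  {2,3,5,6,7,8,9} 21  {3,4,5,6,7,8,9} 35
  8 to go: {0,1,2,3,5,6,8,9} 8  {1,2,3,5,6,7,8,9} 28  {2,3,4,5,6,7,8,9} 56
  if 0:c drops first: 84 orders
  if 4:a drops first: 36 orders
heap linearizations: 120

120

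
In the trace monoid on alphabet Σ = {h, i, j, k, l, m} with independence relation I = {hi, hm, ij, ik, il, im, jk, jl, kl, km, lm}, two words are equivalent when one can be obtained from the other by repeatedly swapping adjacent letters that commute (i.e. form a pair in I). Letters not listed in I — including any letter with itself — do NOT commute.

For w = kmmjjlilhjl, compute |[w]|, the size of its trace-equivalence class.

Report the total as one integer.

#0=k has no predecessor
#1=m has no predecessor
#2=m depends on [1:m]
#3=j depends on [2:m]
#4=j depends on [3:j]
#5=l has no predecessor
#6=i has no predecessor
#7=l depends on [5:l]
#8=h depends on [0:k, 4:j, 7:l]
#9=j depends on [8:h]
#10=l depends on [8:h]
sources: [0:k, 1:m, 5:l, 6:i]
N(rest) = Σ N(rest − s) over sources s of rest; N(one piece) = 1:
  size 1 → [6]=1  [9]=1  [10]=1
  size 2 → [6,9]=2  [6,10]=2  [9,10]=2
  size 3 → [6,9,10]=6  [8,9,10]=2
  size 4 → [0,8,9,10]=2  [4,8,9,10]=2  [6,8,9,10]=8  [7,8,9,10]=2
  size 5 → [0,4,8,9,10]=4  [0,6,8,9,10]=10  [0,7,8,9,10]=4  [3,4,8,9,10]=2  [4,6,8,9,10]=10  [4,7,8,9,10]=4  [5,7,8,9,10]=2  [6,7,8,9,10]=10
  size 6 → [0,3,4,8,9,10]=6  [0,4,6,8,9,10]=24  [0,4,7,8,9,10]=12  [0,5,7,8,9,10]=6  [0,6,7,8,9,10]=24  [2,3,4,8,9,10]=2  [3,4,6,8,9,10]=12  [3,4,7,8,9,10]=6  [4,5,7,8,9,10]=6  [4,6,7,8,9,10]=24  [5,6,7,8,9,10]=12
  size 7 → [0,2,3,4,8,9,10]=8  [0,3,4,6,8,9,10]=42  [0,3,4,7,8,9,10]=24  [0,4,5,7,8,9,10]=24  [0,4,6,7,8,9,10]=84  [0,5,6,7,8,9,10]=42  [1,2,3,4,8,9,10]=2  [2,3,4,6,8,9,10]=14  [2,3,4,7,8,9,10]=8  [3,4,5,7,8,9,10]=12  [3,4,6,7,8,9,10]=42  [4,5,6,7,8,9,10]=42
  size 8 → [0,1,2,3,4,8,9,10]=10  [0,2,3,4,6,8,9,10]=64  [0,2,3,4,7,8,9,10]=40  [0,3,4,5,7,8,9,10]=60  [0,3,4,6,7,8,9,10]=192  [0,4,5,6,7,8,9,10]=192  [1,2,3,4,6,8,9,10]=16  [1,2,3,4,7,8,9,10]=10  [2,3,4,5,7,8,9,10]=20  [2,3,4,6,7,8,9,10]=64  [3,4,5,6,7,8,9,10]=96
  size 9 → [0,1,2,3,4,6,8,9,10]=90  [0,1,2,3,4,7,8,9,10]=60  [0,2,3,4,5,7,8,9,10]=120  [0,2,3,4,6,7,8,9,10]=360  [0,3,4,5,6,7,8,9,10]=540  [1,2,3,4,5,7,8,9,10]=30  [1,2,3,4,6,7,8,9,10]=90  [2,3,4,5,6,7,8,9,10]=180
  first=0(k) contributes 300
  first=1(m) contributes 1200
  first=5(l) contributes 600
  first=6(i) contributes 210
|[w]| = 2310

2310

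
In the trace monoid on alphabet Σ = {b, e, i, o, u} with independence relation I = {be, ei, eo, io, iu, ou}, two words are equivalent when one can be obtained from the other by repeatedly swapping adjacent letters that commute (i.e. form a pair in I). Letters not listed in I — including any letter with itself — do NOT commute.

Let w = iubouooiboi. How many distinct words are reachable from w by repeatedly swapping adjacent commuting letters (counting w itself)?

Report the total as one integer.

drop 0:i onto floor
drop 1:u onto floor
drop 2:b onto {0:i, 1:u}
drop 3:o onto {2:b}
drop 4:u onto {2:b}
drop 5:o onto {3:o}
drop 6:o onto {5:o}
drop 7:i onto {2:b}
drop 8:b onto {4:u, 6:o, 7:i}
drop 9:o onto {8:b}
drop 10:i onto {8:b}
ground layer = {0:i, 1:u}
drop-orders for the pieces not yet dropped (sum over which currently-grounded one goes next):
  1 to go: {9} 1  {10} 1
  2 to go: {9,10} 2
  3 to go: {8,9,10} 2
  4 to go: {4,8,9,10} 2  {6,8,9,10} 2  {7,8,9,10} 2
  5 to go: {4,6,8,9,10} 4  {4,7,8,9,10} 4  {5,6,8,9,10} 2  {6,7,8,9,10} 4
  6 to go: {3,5,6,8,9,10} 2  {4,5,6,8,9,10} 6  {4,6,7,8,9,10} 12  {5,6,7,8,9,10} 6
  7 to go: {3,4,5,6,8,9,10} 8  {3,5,6,7,8,9,10} 8  {4,5,6,7,8,9,10} 24
  8 to go: {3,4,5,6,7,8,9,10} 40
  9 to go: {2,3,4,5,6,7,8,9,10} 40
  if 0:i drops first: 40 orders
  if 1:u drops first: 40 orders
heap linearizations: 80

80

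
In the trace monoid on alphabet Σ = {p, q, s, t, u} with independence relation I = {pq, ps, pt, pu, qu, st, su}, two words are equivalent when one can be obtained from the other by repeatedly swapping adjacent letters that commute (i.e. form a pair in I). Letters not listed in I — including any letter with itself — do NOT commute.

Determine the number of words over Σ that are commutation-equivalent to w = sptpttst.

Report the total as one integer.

420

drop 0:s onto floor
drop 1:p onto floor
drop 2:t onto floor
drop 3:p onto {1:p}
drop 4:t onto {2:t}
drop 5:t onto {4:t}
drop 6:s onto {0:s}
drop 7:t onto {5:t}
ground layer = {0:s, 1:p, 2:t}
drop-orders for the pieces not yet dropped (sum over which currently-grounded one goes next):
  1 to go: {3} 1  {6} 1  {7} 1
  2 to go: {0,6} 1  {1,3} 1  {3,6} 2  {3,7} 2  {5,7} 1  {6,7} 2
  3 to go: {0,3,6} 3  {0,6,7} 3  {1,3,6} 3  {1,3,7} 3  {3,5,7} 3  {3,6,7} 6  {4,5,7} 1  {5,6,7} 3
  4 to go: {0,1,3,6} 6  {0,3,6,7} 12  {0,5,6,7} 6  {1,3,5,7} 6  {1,3,6,7} 12  {2,4,5,7} 1  {3,4,5,7} 4  {3,5,6,7} 12  {4,5,6,7} 4
  5 to go: {0,1,3,6,7} 30  {0,3,5,6,7} 30  {0,4,5,6,7} 10  {1,3,4,5,7} 10  {1,3,5,6,7} 30  {2,3,4,5,7} 5  {2,4,5,6,7} 5  {3,4,5,6,7} 20
  6 to go: {0,1,3,5,6,7} 90  {0,2,4,5,6,7} 15  {0,3,4,5,6,7} 60  {1,2,3,4,5,7} 15  {1,3,4,5,6,7} 60  {2,3,4,5,6,7} 30
  if 0:s drops first: 105 orders
  if 1:p drops first: 105 orders
  if 2:t drops first: 210 orders
heap linearizations: 420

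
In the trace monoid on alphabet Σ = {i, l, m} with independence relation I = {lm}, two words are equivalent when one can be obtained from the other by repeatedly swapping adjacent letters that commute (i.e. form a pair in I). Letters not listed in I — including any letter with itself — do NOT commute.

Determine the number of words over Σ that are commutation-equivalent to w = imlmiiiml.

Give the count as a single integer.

6

#0=i has no predecessor
#1=m depends on [0:i]
#2=l depends on [0:i]
#3=m depends on [1:m]
#4=i depends on [2:l, 3:m]
#5=i depends on [4:i]
#6=i depends on [5:i]
#7=m depends on [6:i]
#8=l depends on [6:i]
sources: [0:i]
N(rest) = Σ N(rest − s) over sources s of rest; N(one piece) = 1:
  size 1 → [7]=1  [8]=1
  size 2 → [7,8]=2
  size 3 → [6,7,8]=2
  size 4 → [5,6,7,8]=2
  size 5 → [4,5,6,7,8]=2
  size 6 → [2,4,5,6,7,8]=2  [3,4,5,6,7,8]=2
  size 7 → [1,3,4,5,6,7,8]=2  [2,3,4,5,6,7,8]=4
  first=0(i) contributes 6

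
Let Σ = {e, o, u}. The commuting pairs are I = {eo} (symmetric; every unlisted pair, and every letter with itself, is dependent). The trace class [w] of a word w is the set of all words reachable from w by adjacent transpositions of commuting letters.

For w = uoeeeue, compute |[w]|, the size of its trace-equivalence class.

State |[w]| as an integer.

drop 0:u onto floor
drop 1:o onto {0:u}
drop 2:e onto {0:u}
drop 3:e onto {2:e}
drop 4:e onto {3:e}
drop 5:u onto {1:o, 4:e}
drop 6:e onto {5:u}
ground layer = {0:u}
drop-orders for the pieces not yet dropped (sum over which currently-grounded one goes next):
  1 to go: {6} 1
  2 to go: {5,6} 1
  3 to go: {1,5,6} 1  {4,5,6} 1
  4 to go: {1,4,5,6} 2  {3,4,5,6} 1
  5 to go: {1,3,4,5,6} 3  {2,3,4,5,6} 1
  if 0:u drops first: 4 orders

4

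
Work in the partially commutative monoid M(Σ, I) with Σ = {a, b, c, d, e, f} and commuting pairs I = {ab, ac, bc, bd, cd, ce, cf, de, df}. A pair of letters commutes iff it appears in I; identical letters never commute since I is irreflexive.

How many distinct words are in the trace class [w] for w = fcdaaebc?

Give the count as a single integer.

56

piece 0:f — minimal
piece 1:c — minimal
piece 2:d — minimal
piece 3:a rests on {0:f, 2:d}
piece 4:a rests on {3:a}
piece 5:e rests on {4:a}
piece 6:b rests on {5:e}
piece 7:c rests on {1:c}
minimal pieces: {0:f, 1:c, 2:d}
ways to finish when only these pieces remain (= sum over removing one remaining piece with nothing left below it):
  1 left: {6}→1  {7}→1
  2 left: {1,7}→1  {5,6}→1  {6,7}→2
  3 left: {1,6,7}→3  {4,5,6}→1  {5,6,7}→3
  4 left: {1,5,6,7}→6  {3,4,5,6}→1  {4,5,6,7}→4
  5 left: {0,3,4,5,6}→1  {1,4,5,6,7}→10  {2,3,4,5,6}→1  {3,4,5,6,7}→5
  6 left: {0,2,3,4,5,6}→2  {0,3,4,5,6,7}→6  {1,3,4,5,6,7}→15  {2,3,4,5,6,7}→6
  placing 0:f first → 21 extensions
  placing 1:c first → 14 extensions
  placing 2:d first → 21 extensions
total linear extensions = 56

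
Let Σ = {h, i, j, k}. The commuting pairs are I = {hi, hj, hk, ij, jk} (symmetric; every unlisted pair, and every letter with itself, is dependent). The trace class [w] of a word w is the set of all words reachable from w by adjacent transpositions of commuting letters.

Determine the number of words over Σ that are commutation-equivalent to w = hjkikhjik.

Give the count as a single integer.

piece 0:h — minimal
piece 1:j — minimal
piece 2:k — minimal
piece 3:i rests on {2:k}
piece 4:k rests on {3:i}
piece 5:h rests on {0:h}
piece 6:j rests on {1:j}
piece 7:i rests on {4:k}
piece 8:k rests on {7:i}
minimal pieces: {0:h, 1:j, 2:k}
ways to finish when only these pieces remain (= sum over removing one remaining piece with nothing left below it):
  1 left: {5}→1  {6}→1  {8}→1
  2 left: {0,5}→1  {1,6}→1  {5,6}→2  {5,8}→2  {6,8}→2  {7,8}→1
  3 left: {0,5,6}→3  {0,5,8}→3  {1,5,6}→3  {1,6,8}→3  {4,7,8}→1  {5,6,8}→6  {5,7,8}→3  {6,7,8}→3
  4 left: {0,1,5,6}→6  {0,5,6,8}→12  {0,5,7,8}→6  {1,5,6,8}→12  {1,6,7,8}→6  {3,4,7,8}→1  {4,5,7,8}→4  {4,6,7,8}→4  {5,6,7,8}→12
  5 left: {0,1,5,6,8}→30  {0,4,5,7,8}→10  {0,5,6,7,8}→30  {1,4,6,7,8}→10  {1,5,6,7,8}→30  {2,3,4,7,8}→1  {3,4,5,7,8}→5  {3,4,6,7,8}→5  {4,5,6,7,8}→20
  6 left: {0,1,5,6,7,8}→90  {0,3,4,5,7,8}→15  {0,4,5,6,7,8}→60  {1,3,4,6,7,8}→15  {1,4,5,6,7,8}→60  {2,3,4,5,7,8}→6  {2,3,4,6,7,8}→6  {3,4,5,6,7,8}→30
  7 left: {0,1,4,5,6,7,8}→210  {0,2,3,4,5,7,8}→21  {0,3,4,5,6,7,8}→105  {1,2,3,4,6,7,8}→21  {1,3,4,5,6,7,8}→105  {2,3,4,5,6,7,8}→42
  placing 0:h first → 168 extensions
  placing 1:j first → 168 extensions
  placing 2:k first → 420 extensions
total linear extensions = 756

756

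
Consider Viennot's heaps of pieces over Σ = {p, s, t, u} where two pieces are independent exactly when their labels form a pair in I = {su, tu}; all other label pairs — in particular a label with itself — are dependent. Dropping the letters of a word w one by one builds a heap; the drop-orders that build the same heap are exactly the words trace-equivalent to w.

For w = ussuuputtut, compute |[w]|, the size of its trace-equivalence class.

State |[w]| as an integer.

drop 0:u onto floor
drop 1:s onto floor
drop 2:s onto {1:s}
drop 3:u onto {0:u}
drop 4:u onto {3:u}
drop 5:p onto {2:s, 4:u}
drop 6:u onto {5:p}
drop 7:t onto {5:p}
drop 8:t onto {7:t}
drop 9:u onto {6:u}
drop 10:t onto {8:t}
ground layer = {0:u, 1:s}
drop-orders for the pieces not yet dropped (sum over which currently-grounded one goes next):
  1 to go: {9} 1  {10} 1
  2 to go: {6,9} 1  {8,10} 1  {9,10} 2
  3 to go: {6,9,10} 3  {7,8,10} 1  {8,9,10} 3
  4 to go: {6,8,9,10} 6  {7,8,9,10} 4
  5 to go: {6,7,8,9,10} 10
  6 to go: {5,6,7,8,9,10} 10
  7 to go: {2,5,6,7,8,9,10} 10  {4,5,6,7,8,9,10} 10
  8 to go: {1,2,5,6,7,8,9,10} 10  {2,4,5,6,7,8,9,10} 20  {3,4,5,6,7,8,9,10} 10
  9 to go: {0,3,4,5,6,7,8,9,10} 10  {1,2,4,5,6,7,8,9,10} 30  {2,3,4,5,6,7,8,9,10} 30
  if 0:u drops first: 60 orders
  if 1:s drops first: 40 orders
heap linearizations: 100

100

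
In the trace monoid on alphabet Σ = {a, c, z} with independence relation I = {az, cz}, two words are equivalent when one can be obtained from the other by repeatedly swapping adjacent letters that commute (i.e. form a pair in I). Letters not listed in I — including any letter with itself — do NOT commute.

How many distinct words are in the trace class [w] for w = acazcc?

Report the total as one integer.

6

drop 0:a onto floor
drop 1:c onto {0:a}
drop 2:a onto {1:c}
drop 3:z onto floor
drop 4:c onto {2:a}
drop 5:c onto {4:c}
ground layer = {0:a, 3:z}
drop-orders for the pieces not yet dropped (sum over which currently-grounded one goes next):
  1 to go: {3} 1  {5} 1
  2 to go: {3,5} 2  {4,5} 1
  3 to go: {2,4,5} 1  {3,4,5} 3
  4 to go: {1,2,4,5} 1  {2,3,4,5} 4
  if 0:a drops first: 5 orders
  if 3:z drops first: 1 orders
heap linearizations: 6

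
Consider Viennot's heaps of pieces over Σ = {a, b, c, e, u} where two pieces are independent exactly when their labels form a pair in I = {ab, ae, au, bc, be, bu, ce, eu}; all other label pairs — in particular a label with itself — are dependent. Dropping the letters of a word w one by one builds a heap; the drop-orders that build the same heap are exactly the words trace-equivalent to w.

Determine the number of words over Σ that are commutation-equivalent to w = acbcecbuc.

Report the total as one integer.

252

#0=a has no predecessor
#1=c depends on [0:a]
#2=b has no predecessor
#3=c depends on [1:c]
#4=e has no predecessor
#5=c depends on [3:c]
#6=b depends on [2:b]
#7=u depends on [5:c]
#8=c depends on [7:u]
sources: [0:a, 2:b, 4:e]
N(rest) = Σ N(rest − s) over sources s of rest; N(one piece) = 1:
  size 1 → [4]=1  [6]=1  [8]=1
  size 2 → [2,6]=1  [4,6]=2  [4,8]=2  [6,8]=2  [7,8]=1
  size 3 → [2,4,6]=3  [2,6,8]=3  [4,6,8]=6  [4,7,8]=3  [5,7,8]=1  [6,7,8]=3
  size 4 → [2,4,6,8]=12  [2,6,7,8]=6  [3,5,7,8]=1  [4,5,7,8]=4  [4,6,7,8]=12  [5,6,7,8]=4
  size 5 → [1,3,5,7,8]=1  [2,4,6,7,8]=30  [2,5,6,7,8]=10  [3,4,5,7,8]=5  [3,5,6,7,8]=5  [4,5,6,7,8]=20
  size 6 → [0,1,3,5,7,8]=1  [1,3,4,5,7,8]=6  [1,3,5,6,7,8]=6  [2,3,5,6,7,8]=15  [2,4,5,6,7,8]=60  [3,4,5,6,7,8]=30
  size 7 → [0,1,3,4,5,7,8]=7  [0,1,3,5,6,7,8]=7  [1,2,3,5,6,7,8]=21  [1,3,4,5,6,7,8]=42  [2,3,4,5,6,7,8]=105
  first=0(a) contributes 168
  first=2(b) contributes 56
  first=4(e) contributes 28
|[w]| = 252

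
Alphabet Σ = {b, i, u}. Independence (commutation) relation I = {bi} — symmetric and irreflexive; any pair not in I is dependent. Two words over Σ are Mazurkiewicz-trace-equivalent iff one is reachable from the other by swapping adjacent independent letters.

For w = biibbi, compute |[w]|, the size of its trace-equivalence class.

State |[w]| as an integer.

drop 0:b onto floor
drop 1:i onto floor
drop 2:i onto {1:i}
drop 3:b onto {0:b}
drop 4:b onto {3:b}
drop 5:i onto {2:i}
ground layer = {0:b, 1:i}
drop-orders for the pieces not yet dropped (sum over which currently-grounded one goes next):
  1 to go: {4} 1  {5} 1
  2 to go: {2,5} 1  {3,4} 1  {4,5} 2
  3 to go: {0,3,4} 1  {1,2,5} 1  {2,4,5} 3  {3,4,5} 3
  4 to go: {0,3,4,5} 4  {1,2,4,5} 4  {2,3,4,5} 6
  if 0:b drops first: 10 orders
  if 1:i drops first: 10 orders
heap linearizations: 20

20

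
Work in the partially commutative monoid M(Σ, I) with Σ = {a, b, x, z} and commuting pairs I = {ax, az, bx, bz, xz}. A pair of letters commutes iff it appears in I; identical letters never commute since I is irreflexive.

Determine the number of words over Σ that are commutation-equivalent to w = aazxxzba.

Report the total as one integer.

0(a) covers ∅
1(a) covers 0:a
2(z) covers ∅
3(x) covers ∅
4(x) covers 3:x
5(z) covers 2:z
6(b) covers 1:a
7(a) covers 6:b
floor of heap: 0:a, 2:z, 3:x
completions by unplaced set U, small U first (add the entries for U minus each lowest piece of U):
  |U|=1: {4}:1  {5}:1  {7}:1
  |U|=2: {2,5}:1  {3,4}:1  {4,5}:2  {4,7}:2  {5,7}:2  {6,7}:1
  |U|=3: {1,6,7}:1  {2,4,5}:3  {2,5,7}:3  {3,4,5}:3  {3,4,7}:3  {4,5,7}:6  {4,6,7}:3  {5,6,7}:3
  |U|=4: {0,1,6,7}:1  {1,4,6,7}:4  {1,5,6,7}:4  {2,3,4,5}:6  {2,4,5,7}:12  {2,5,6,7}:6  {3,4,5,7}:12  {3,4,6,7}:6  {4,5,6,7}:12
  |U|=5: {0,1,4,6,7}:5  {0,1,5,6,7}:5  {1,2,5,6,7}:10  {1,3,4,6,7}:10  {1,4,5,6,7}:20  {2,3,4,5,7}:30  {2,4,5,6,7}:30  {3,4,5,6,7}:30
  |U|=6: {0,1,2,5,6,7}:15  {0,1,3,4,6,7}:15  {0,1,4,5,6,7}:30  {1,2,4,5,6,7}:60  {1,3,4,5,6,7}:60  {2,3,4,5,6,7}:90
  start at 0(a): 210
  start at 2(z): 105
  start at 3(x): 105
sum over floor = 420

420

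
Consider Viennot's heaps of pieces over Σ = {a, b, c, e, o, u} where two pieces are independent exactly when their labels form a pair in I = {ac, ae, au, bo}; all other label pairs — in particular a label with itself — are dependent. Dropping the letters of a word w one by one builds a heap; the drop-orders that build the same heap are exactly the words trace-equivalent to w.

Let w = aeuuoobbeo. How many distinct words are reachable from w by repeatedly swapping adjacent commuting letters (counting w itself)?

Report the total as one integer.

24

drop 0:a onto floor
drop 1:e onto floor
drop 2:u onto {1:e}
drop 3:u onto {2:u}
drop 4:o onto {0:a, 3:u}
drop 5:o onto {4:o}
drop 6:b onto {0:a, 3:u}
drop 7:b onto {6:b}
drop 8:e onto {5:o, 7:b}
drop 9:o onto {8:e}
ground layer = {0:a, 1:e}
drop-orders for the pieces not yet dropped (sum over which currently-grounded one goes next):
  1 to go: {9} 1
  2 to go: {8,9} 1
  3 to go: {5,8,9} 1  {7,8,9} 1
  4 to go: {4,5,8,9} 1  {5,7,8,9} 2  {6,7,8,9} 1
  5 to go: {4,5,7,8,9} 3  {5,6,7,8,9} 3
  6 to go: {4,5,6,7,8,9} 6
  7 to go: {0,4,5,6,7,8,9} 6  {3,4,5,6,7,8,9} 6
  8 to go: {0,3,4,5,6,7,8,9} 12  {2,3,4,5,6,7,8,9} 6
  if 0:a drops first: 6 orders
  if 1:e drops first: 18 orders
heap linearizations: 24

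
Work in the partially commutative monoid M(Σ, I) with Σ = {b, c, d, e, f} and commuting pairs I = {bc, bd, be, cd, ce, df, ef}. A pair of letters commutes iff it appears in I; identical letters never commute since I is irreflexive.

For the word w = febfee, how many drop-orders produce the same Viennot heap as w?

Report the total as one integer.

20

drop 0:f onto floor
drop 1:e onto floor
drop 2:b onto {0:f}
drop 3:f onto {2:b}
drop 4:e onto {1:e}
drop 5:e onto {4:e}
ground layer = {0:f, 1:e}
drop-orders for the pieces not yet dropped (sum over which currently-grounded one goes next):
  1 to go: {3} 1  {5} 1
  2 to go: {2,3} 1  {3,5} 2  {4,5} 1
  3 to go: {0,2,3} 1  {1,4,5} 1  {2,3,5} 3  {3,4,5} 3
  4 to go: {0,2,3,5} 4  {1,3,4,5} 4  {2,3,4,5} 6
  if 0:f drops first: 10 orders
  if 1:e drops first: 10 orders
heap linearizations: 20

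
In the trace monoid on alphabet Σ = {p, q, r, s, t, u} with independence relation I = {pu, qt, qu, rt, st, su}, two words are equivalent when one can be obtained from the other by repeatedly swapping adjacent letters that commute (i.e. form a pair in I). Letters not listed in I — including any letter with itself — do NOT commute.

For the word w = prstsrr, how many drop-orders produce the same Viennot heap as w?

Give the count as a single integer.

6

drop 0:p onto floor
drop 1:r onto {0:p}
drop 2:s onto {1:r}
drop 3:t onto {0:p}
drop 4:s onto {2:s}
drop 5:r onto {4:s}
drop 6:r onto {5:r}
ground layer = {0:p}
drop-orders for the pieces not yet dropped (sum over which currently-grounded one goes next):
  1 to go: {3} 1  {6} 1
  2 to go: {3,6} 2  {5,6} 1
  3 to go: {3,5,6} 3  {4,5,6} 1
  4 to go: {2,4,5,6} 1  {3,4,5,6} 4
  5 to go: {1,2,4,5,6} 1  {2,3,4,5,6} 5
  if 0:p drops first: 6 orders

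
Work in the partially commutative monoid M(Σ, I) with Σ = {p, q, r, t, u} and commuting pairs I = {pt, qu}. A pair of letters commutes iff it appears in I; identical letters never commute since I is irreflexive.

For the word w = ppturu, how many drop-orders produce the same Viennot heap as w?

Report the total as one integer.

3

piece 0:p — minimal
piece 1:p rests on {0:p}
piece 2:t — minimal
piece 3:u rests on {1:p, 2:t}
piece 4:r rests on {3:u}
piece 5:u rests on {4:r}
minimal pieces: {0:p, 2:t}
ways to finish when only these pieces remain (= sum over removing one remaining piece with nothing left below it):
  1 left: {5}→1
  2 left: {4,5}→1
  3 left: {3,4,5}→1
  4 left: {1,3,4,5}→1  {2,3,4,5}→1
  placing 0:p first → 2 extensions
  placing 2:t first → 1 extensions
total linear extensions = 3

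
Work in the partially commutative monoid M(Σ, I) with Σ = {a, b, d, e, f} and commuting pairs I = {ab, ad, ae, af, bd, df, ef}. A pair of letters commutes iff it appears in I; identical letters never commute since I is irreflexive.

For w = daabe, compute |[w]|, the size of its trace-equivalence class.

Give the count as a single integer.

drop 0:d onto floor
drop 1:a onto floor
drop 2:a onto {1:a}
drop 3:b onto floor
drop 4:e onto {0:d, 3:b}
ground layer = {0:d, 1:a, 3:b}
drop-orders for the pieces not yet dropped (sum over which currently-grounded one goes next):
  1 to go: {2} 1  {4} 1
  2 to go: {0,4} 1  {1,2} 1  {2,4} 2  {3,4} 1
  3 to go: {0,2,4} 3  {0,3,4} 2  {1,2,4} 3  {2,3,4} 3
  if 0:d drops first: 6 orders
  if 1:a drops first: 8 orders
  if 3:b drops first: 6 orders
heap linearizations: 20

20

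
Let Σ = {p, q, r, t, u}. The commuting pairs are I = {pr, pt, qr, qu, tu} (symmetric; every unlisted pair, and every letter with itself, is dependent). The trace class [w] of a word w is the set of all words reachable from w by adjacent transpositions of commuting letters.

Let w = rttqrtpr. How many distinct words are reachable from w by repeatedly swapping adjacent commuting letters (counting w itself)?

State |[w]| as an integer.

7

#0=r has no predecessor
#1=t depends on [0:r]
#2=t depends on [1:t]
#3=q depends on [2:t]
#4=r depends on [2:t]
#5=t depends on [3:q, 4:r]
#6=p depends on [3:q]
#7=r depends on [5:t]
sources: [0:r]
N(rest) = Σ N(rest − s) over sources s of rest; N(one piece) = 1:
  size 1 → [6]=1  [7]=1
  size 2 → [5,7]=1  [6,7]=2
  size 3 → [4,5,7]=1  [5,6,7]=3
  size 4 → [3,5,6,7]=3  [4,5,6,7]=4
  size 5 → [3,4,5,6,7]=7
  size 6 → [2,3,4,5,6,7]=7
  first=0(r) contributes 7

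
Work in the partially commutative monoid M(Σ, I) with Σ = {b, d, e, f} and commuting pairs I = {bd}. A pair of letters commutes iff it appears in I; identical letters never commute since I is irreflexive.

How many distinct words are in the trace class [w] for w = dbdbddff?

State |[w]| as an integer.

15

0(d) covers ∅
1(b) covers ∅
2(d) covers 0:d
3(b) covers 1:b
4(d) covers 2:d
5(d) covers 4:d
6(f) covers 3:b, 5:d
7(f) covers 6:f
floor of heap: 0:d, 1:b
completions by unplaced set U, small U first (add the entries for U minus each lowest piece of U):
  |U|=1: {7}:1
  |U|=2: {6,7}:1
  |U|=3: {3,6,7}:1  {5,6,7}:1
  |U|=4: {1,3,6,7}:1  {3,5,6,7}:2  {4,5,6,7}:1
  |U|=5: {1,3,5,6,7}:3  {2,4,5,6,7}:1  {3,4,5,6,7}:3
  |U|=6: {0,2,4,5,6,7}:1  {1,3,4,5,6,7}:6  {2,3,4,5,6,7}:4
  start at 0(d): 10
  start at 1(b): 5
sum over floor = 15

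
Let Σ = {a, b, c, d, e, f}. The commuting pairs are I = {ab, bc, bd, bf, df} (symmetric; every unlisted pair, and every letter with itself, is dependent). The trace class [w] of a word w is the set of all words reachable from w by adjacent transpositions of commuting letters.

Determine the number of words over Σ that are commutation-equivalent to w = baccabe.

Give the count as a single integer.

15

piece 0:b — minimal
piece 1:a — minimal
piece 2:c rests on {1:a}
piece 3:c rests on {2:c}
piece 4:a rests on {3:c}
piece 5:b rests on {0:b}
piece 6:e rests on {4:a, 5:b}
minimal pieces: {0:b, 1:a}
ways to finish when only these pieces remain (= sum over removing one remaining piece with nothing left below it):
  1 left: {6}→1
  2 left: {4,6}→1  {5,6}→1
  3 left: {0,5,6}→1  {3,4,6}→1  {4,5,6}→2
  4 left: {0,4,5,6}→3  {2,3,4,6}→1  {3,4,5,6}→3
  5 left: {0,3,4,5,6}→6  {1,2,3,4,6}→1  {2,3,4,5,6}→4
  placing 0:b first → 5 extensions
  placing 1:a first → 10 extensions
total linear extensions = 15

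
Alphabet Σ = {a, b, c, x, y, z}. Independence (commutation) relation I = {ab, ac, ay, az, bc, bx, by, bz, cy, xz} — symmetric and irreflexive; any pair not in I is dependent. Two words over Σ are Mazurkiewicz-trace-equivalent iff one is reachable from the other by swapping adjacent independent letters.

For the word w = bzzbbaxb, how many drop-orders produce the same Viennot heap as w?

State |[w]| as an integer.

drop 0:b onto floor
drop 1:z onto floor
drop 2:z onto {1:z}
drop 3:b onto {0:b}
drop 4:b onto {3:b}
drop 5:a onto floor
drop 6:x onto {5:a}
drop 7:b onto {4:b}
ground layer = {0:b, 1:z, 5:a}
drop-orders for the pieces not yet dropped (sum over which currently-grounded one goes next):
  1 to go: {2} 1  {6} 1  {7} 1
  2 to go: {1,2} 1  {2,6} 2  {2,7} 2  {4,7} 1  {5,6} 1  {6,7} 2
  3 to go: {1,2,6} 3  {1,2,7} 3  {2,4,7} 3  {2,5,6} 3  {2,6,7} 6  {3,4,7} 1  {4,6,7} 3  {5,6,7} 3
  4 to go: {0,3,4,7} 1  {1,2,4,7} 6  {1,2,5,6} 6  {1,2,6,7} 12  {2,3,4,7} 4  {2,4,6,7} 12  {2,5,6,7} 12  {3,4,6,7} 4  {4,5,6,7} 6
  5 to go: {0,2,3,4,7} 5  {0,3,4,6,7} 5  {1,2,3,4,7} 10  {1,2,4,6,7} 30  {1,2,5,6,7} 30  {2,3,4,6,7} 20  {2,4,5,6,7} 30  {3,4,5,6,7} 10
  6 to go: {0,1,2,3,4,7} 15  {0,2,3,4,6,7} 30  {0,3,4,5,6,7} 15  {1,2,3,4,6,7} 60  {1,2,4,5,6,7} 90  {2,3,4,5,6,7} 60
  if 0:b drops first: 210 orders
  if 1:z drops first: 105 orders
  if 5:a drops first: 105 orders
heap linearizations: 420

420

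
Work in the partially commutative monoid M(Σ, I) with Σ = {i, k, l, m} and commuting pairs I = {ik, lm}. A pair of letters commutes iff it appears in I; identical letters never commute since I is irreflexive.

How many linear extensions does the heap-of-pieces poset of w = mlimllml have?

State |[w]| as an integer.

0(m) covers ∅
1(l) covers ∅
2(i) covers 0:m, 1:l
3(m) covers 2:i
4(l) covers 2:i
5(l) covers 4:l
6(m) covers 3:m
7(l) covers 5:l
floor of heap: 0:m, 1:l
completions by unplaced set U, small U first (add the entries for U minus each lowest piece of U):
  |U|=1: {6}:1  {7}:1
  |U|=2: {3,6}:1  {5,7}:1  {6,7}:2
  |U|=3: {3,6,7}:3  {4,5,7}:1  {5,6,7}:3
  |U|=4: {3,5,6,7}:6  {4,5,6,7}:4
  |U|=5: {3,4,5,6,7}:10
  |U|=6: {2,3,4,5,6,7}:10
  start at 0(m): 10
  start at 1(l): 10
sum over floor = 20

20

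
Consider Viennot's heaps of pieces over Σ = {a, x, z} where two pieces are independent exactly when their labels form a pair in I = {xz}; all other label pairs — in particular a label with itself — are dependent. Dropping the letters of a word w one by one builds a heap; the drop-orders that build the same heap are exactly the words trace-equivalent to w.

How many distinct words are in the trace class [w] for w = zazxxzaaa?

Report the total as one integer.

drop 0:z onto floor
drop 1:a onto {0:z}
drop 2:z onto {1:a}
drop 3:x onto {1:a}
drop 4:x onto {3:x}
drop 5:z onto {2:z}
drop 6:a onto {4:x, 5:z}
drop 7:a onto {6:a}
drop 8:a onto {7:a}
ground layer = {0:z}
drop-orders for the pieces not yet dropped (sum over which currently-grounded one goes next):
  1 to go: {8} 1
  2 to go: {7,8} 1
  3 to go: {6,7,8} 1
  4 to go: {4,6,7,8} 1  {5,6,7,8} 1
  5 to go: {2,5,6,7,8} 1  {3,4,6,7,8} 1  {4,5,6,7,8} 2
  6 to go: {2,4,5,6,7,8} 3  {3,4,5,6,7,8} 3
  7 to go: {2,3,4,5,6,7,8} 6
  if 0:z drops first: 6 orders

6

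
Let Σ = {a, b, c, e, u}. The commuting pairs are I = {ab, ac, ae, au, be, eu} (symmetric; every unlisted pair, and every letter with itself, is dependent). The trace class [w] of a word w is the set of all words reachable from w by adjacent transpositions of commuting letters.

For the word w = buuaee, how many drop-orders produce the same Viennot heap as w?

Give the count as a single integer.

60

piece 0:b — minimal
piece 1:u rests on {0:b}
piece 2:u rests on {1:u}
piece 3:a — minimal
piece 4:e — minimal
piece 5:e rests on {4:e}
minimal pieces: {0:b, 3:a, 4:e}
ways to finish when only these pieces remain (= sum over removing one remaining piece with nothing left below it):
  1 left: {2}→1  {3}→1  {5}→1
  2 left: {1,2}→1  {2,3}→2  {2,5}→2  {3,5}→2  {4,5}→1
  3 left: {0,1,2}→1  {1,2,3}→3  {1,2,5}→3  {2,3,5}→6  {2,4,5}→3  {3,4,5}→3
  4 left: {0,1,2,3}→4  {0,1,2,5}→4  {1,2,3,5}→12  {1,2,4,5}→6  {2,3,4,5}→12
  placing 0:b first → 30 extensions
  placing 3:a first → 10 extensions
  placing 4:e first → 20 extensions
total linear extensions = 60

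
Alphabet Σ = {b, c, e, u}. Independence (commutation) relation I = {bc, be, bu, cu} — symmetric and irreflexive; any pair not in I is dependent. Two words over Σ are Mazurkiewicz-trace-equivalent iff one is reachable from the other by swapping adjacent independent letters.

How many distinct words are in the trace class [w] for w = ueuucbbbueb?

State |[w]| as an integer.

1320

piece 0:u — minimal
piece 1:e rests on {0:u}
piece 2:u rests on {1:e}
piece 3:u rests on {2:u}
piece 4:c rests on {1:e}
piece 5:b — minimal
piece 6:b rests on {5:b}
piece 7:b rests on {6:b}
piece 8:u rests on {3:u}
piece 9:e rests on {4:c, 8:u}
piece 10:b rests on {7:b}
minimal pieces: {0:u, 5:b}
ways to finish when only these pieces remain (= sum over removing one remaining piece with nothing left below it):
  1 left: {9}→1  {10}→1
  2 left: {4,9}→1  {7,10}→1  {8,9}→1  {9,10}→2
  3 left: {3,8,9}→1  {4,8,9}→2  {4,9,10}→3  {6,7,10}→1  {7,9,10}→3  {8,9,10}→3
  4 left: {2,3,8,9}→1  {3,4,8,9}→3  {3,8,9,10}→4  {4,7,9,10}→6  {4,8,9,10}→8  {5,6,7,10}→1  {6,7,9,10}→4  {7,8,9,10}→6
  5 left: {2,3,4,8,9}→4  {2,3,8,9,10}→5  {3,4,8,9,10}→15  {3,7,8,9,10}→10  {4,6,7,9,10}→10  {4,7,8,9,10}→20  {5,6,7,9,10}→5  {6,7,8,9,10}→10
  6 left: {1,2,3,4,8,9}→4  {2,3,4,8,9,10}→24  {2,3,7,8,9,10}→15  {3,4,7,8,9,10}→45  {3,6,7,8,9,10}→20  {4,5,6,7,9,10}→15  {4,6,7,8,9,10}→40  {5,6,7,8,9,10}→15
  7 left: {0,1,2,3,4,8,9}→4  {1,2,3,4,8,9,10}→28  {2,3,4,7,8,9,10}→84  {2,3,6,7,8,9,10}→35  {3,4,6,7,8,9,10}→105  {3,5,6,7,8,9,10}→35  {4,5,6,7,8,9,10}→70
  8 left: {0,1,2,3,4,8,9,10}→32  {1,2,3,4,7,8,9,10}→112  {2,3,4,6,7,8,9,10}→224  {2,3,5,6,7,8,9,10}→70  {3,4,5,6,7,8,9,10}→210
  9 left: {0,1,2,3,4,7,8,9,10}→144  {1,2,3,4,6,7,8,9,10}→336  {2,3,4,5,6,7,8,9,10}→504
  placing 0:u first → 840 extensions
  placing 5:b first → 480 extensions
total linear extensions = 1320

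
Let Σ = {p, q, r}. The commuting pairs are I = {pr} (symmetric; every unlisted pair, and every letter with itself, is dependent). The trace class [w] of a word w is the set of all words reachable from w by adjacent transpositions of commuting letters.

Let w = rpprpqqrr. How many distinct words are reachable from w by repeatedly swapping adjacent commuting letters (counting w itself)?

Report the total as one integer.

10

#0=r has no predecessor
#1=p has no predecessor
#2=p depends on [1:p]
#3=r depends on [0:r]
#4=p depends on [2:p]
#5=q depends on [3:r, 4:p]
#6=q depends on [5:q]
#7=r depends on [6:q]
#8=r depends on [7:r]
sources: [0:r, 1:p]
N(rest) = Σ N(rest − s) over sources s of rest; N(one piece) = 1:
  size 1 → [8]=1
  size 2 → [7,8]=1
  size 3 → [6,7,8]=1
  size 4 → [5,6,7,8]=1
  size 5 → [3,5,6,7,8]=1  [4,5,6,7,8]=1
  size 6 → [0,3,5,6,7,8]=1  [2,4,5,6,7,8]=1  [3,4,5,6,7,8]=2
  size 7 → [0,3,4,5,6,7,8]=3  [1,2,4,5,6,7,8]=1  [2,3,4,5,6,7,8]=3
  first=0(r) contributes 4
  first=1(p) contributes 6
|[w]| = 10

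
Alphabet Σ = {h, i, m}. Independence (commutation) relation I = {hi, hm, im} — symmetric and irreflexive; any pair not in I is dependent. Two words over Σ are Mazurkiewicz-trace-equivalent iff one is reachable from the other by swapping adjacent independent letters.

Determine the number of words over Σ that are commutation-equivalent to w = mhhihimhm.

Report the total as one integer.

1260

#0=m has no predecessor
#1=h has no predecessor
#2=h depends on [1:h]
#3=i has no predecessor
#4=h depends on [2:h]
#5=i depends on [3:i]
#6=m depends on [0:m]
#7=h depends on [4:h]
#8=m depends on [6:m]
sources: [0:m, 1:h, 3:i]
N(rest) = Σ N(rest − s) over sources s of rest; N(one piece) = 1:
  size 1 → [5]=1  [7]=1  [8]=1
  size 2 → [3,5]=1  [4,7]=1  [5,7]=2  [5,8]=2  [6,8]=1  [7,8]=2
  size 3 → [0,6,8]=1  [2,4,7]=1  [3,5,7]=3  [3,5,8]=3  [4,5,7]=3  [4,7,8]=3  [5,6,8]=3  [5,7,8]=6  [6,7,8]=3
  size 4 → [0,5,6,8]=4  [0,6,7,8]=4  [1,2,4,7]=1  [2,4,5,7]=4  [2,4,7,8]=4  [3,4,5,7]=6  [3,5,6,8]=6  [3,5,7,8]=12  [4,5,7,8]=12  [4,6,7,8]=6  [5,6,7,8]=12
  size 5 → [0,3,5,6,8]=10  [0,4,6,7,8]=10  [0,5,6,7,8]=20  [1,2,4,5,7]=5  [1,2,4,7,8]=5  [2,3,4,5,7]=10  [2,4,5,7,8]=20  [2,4,6,7,8]=10  [3,4,5,7,8]=30  [3,5,6,7,8]=30  [4,5,6,7,8]=30
  size 6 → [0,2,4,6,7,8]=20  [0,3,5,6,7,8]=60  [0,4,5,6,7,8]=60  [1,2,3,4,5,7]=15  [1,2,4,5,7,8]=30  [1,2,4,6,7,8]=15  [2,3,4,5,7,8]=60  [2,4,5,6,7,8]=60  [3,4,5,6,7,8]=90
  size 7 → [0,1,2,4,6,7,8]=35  [0,2,4,5,6,7,8]=140  [0,3,4,5,6,7,8]=210  [1,2,3,4,5,7,8]=105  [1,2,4,5,6,7,8]=105  [2,3,4,5,6,7,8]=210
  first=0(m) contributes 420
  first=1(h) contributes 560
  first=3(i) contributes 280
|[w]| = 1260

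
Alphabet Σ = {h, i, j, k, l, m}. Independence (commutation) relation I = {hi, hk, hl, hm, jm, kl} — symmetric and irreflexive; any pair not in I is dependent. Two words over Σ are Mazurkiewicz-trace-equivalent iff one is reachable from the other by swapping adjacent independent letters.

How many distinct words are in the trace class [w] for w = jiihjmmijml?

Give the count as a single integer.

24

drop 0:j onto floor
drop 1:i onto {0:j}
drop 2:i onto {1:i}
drop 3:h onto {0:j}
drop 4:j onto {2:i, 3:h}
drop 5:m onto {2:i}
drop 6:m onto {5:m}
drop 7:i onto {4:j, 6:m}
drop 8:j onto {7:i}
drop 9:m onto {7:i}
drop 10:l onto {8:j, 9:m}
ground layer = {0:j}
drop-orders for the pieces not yet dropped (sum over which currently-grounded one goes next):
  1 to go: {10} 1
  2 to go: {8,10} 1  {9,10} 1
  3 to go: {8,9,10} 2
  4 to go: {7,8,9,10} 2
  5 to go: {4,7,8,9,10} 2  {6,7,8,9,10} 2
  6 to go: {3,4,7,8,9,10} 2  {4,6,7,8,9,10} 4  {5,6,7,8,9,10} 2
  7 to go: {3,4,6,7,8,9,10} 6  {4,5,6,7,8,9,10} 6
  8 to go: {2,4,5,6,7,8,9,10} 6  {3,4,5,6,7,8,9,10} 12
  9 to go: {1,2,4,5,6,7,8,9,10} 6  {2,3,4,5,6,7,8,9,10} 18
  if 0:j drops first: 24 orders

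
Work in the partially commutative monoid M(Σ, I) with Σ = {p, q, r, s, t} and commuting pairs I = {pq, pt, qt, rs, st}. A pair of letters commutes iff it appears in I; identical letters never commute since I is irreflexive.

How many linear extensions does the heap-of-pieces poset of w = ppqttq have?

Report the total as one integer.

drop 0:p onto floor
drop 1:p onto {0:p}
drop 2:q onto floor
drop 3:t onto floor
drop 4:t onto {3:t}
drop 5:q onto {2:q}
ground layer = {0:p, 2:q, 3:t}
drop-orders for the pieces not yet dropped (sum over which currently-grounded one goes next):
  1 to go: {1} 1  {4} 1  {5} 1
  2 to go: {0,1} 1  {1,4} 2  {1,5} 2  {2,5} 1  {3,4} 1  {4,5} 2
  3 to go: {0,1,4} 3  {0,1,5} 3  {1,2,5} 3  {1,3,4} 3  {1,4,5} 6  {2,4,5} 3  {3,4,5} 3
  4 to go: {0,1,2,5} 6  {0,1,3,4} 6  {0,1,4,5} 12  {1,2,4,5} 12  {1,3,4,5} 12  {2,3,4,5} 6
  if 0:p drops first: 30 orders
  if 2:q drops first: 30 orders
  if 3:t drops first: 30 orders
heap linearizations: 90

90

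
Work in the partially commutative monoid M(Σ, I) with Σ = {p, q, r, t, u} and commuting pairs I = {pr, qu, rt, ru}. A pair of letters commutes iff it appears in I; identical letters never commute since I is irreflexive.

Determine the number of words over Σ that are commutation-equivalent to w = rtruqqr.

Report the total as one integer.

15

#0=r has no predecessor
#1=t has no predecessor
#2=r depends on [0:r]
#3=u depends on [1:t]
#4=q depends on [1:t, 2:r]
#5=q depends on [4:q]
#6=r depends on [5:q]
sources: [0:r, 1:t]
N(rest) = Σ N(rest − s) over sources s of rest; N(one piece) = 1:
  size 1 → [3]=1  [6]=1
  size 2 → [3,6]=2  [5,6]=1
  size 3 → [3,5,6]=3  [4,5,6]=1
  size 4 → [2,4,5,6]=1  [3,4,5,6]=4
  size 5 → [0,2,4,5,6]=1  [1,3,4,5,6]=4  [2,3,4,5,6]=5
  first=0(r) contributes 9
  first=1(t) contributes 6
|[w]| = 15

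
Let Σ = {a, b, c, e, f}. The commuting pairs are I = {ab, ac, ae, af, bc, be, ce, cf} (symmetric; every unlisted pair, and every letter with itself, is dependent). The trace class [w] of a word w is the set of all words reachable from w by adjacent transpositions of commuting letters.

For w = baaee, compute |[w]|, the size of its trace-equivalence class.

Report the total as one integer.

30

0(b) covers ∅
1(a) covers ∅
2(a) covers 1:a
3(e) covers ∅
4(e) covers 3:e
floor of heap: 0:b, 1:a, 3:e
completions by unplaced set U, small U first (add the entries for U minus each lowest piece of U):
  |U|=1: {0}:1  {2}:1  {4}:1
  |U|=2: {0,2}:2  {0,4}:2  {1,2}:1  {2,4}:2  {3,4}:1
  |U|=3: {0,1,2}:3  {0,2,4}:6  {0,3,4}:3  {1,2,4}:3  {2,3,4}:3
  start at 0(b): 6
  start at 1(a): 12
  start at 3(e): 12
sum over floor = 30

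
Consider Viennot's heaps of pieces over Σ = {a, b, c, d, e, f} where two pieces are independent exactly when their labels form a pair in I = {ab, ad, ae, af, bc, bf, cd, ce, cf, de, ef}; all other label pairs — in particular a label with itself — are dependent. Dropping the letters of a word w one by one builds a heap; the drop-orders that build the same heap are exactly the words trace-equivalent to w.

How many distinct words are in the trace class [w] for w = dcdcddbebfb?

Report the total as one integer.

0(d) covers ∅
1(c) covers ∅
2(d) covers 0:d
3(c) covers 1:c
4(d) covers 2:d
5(d) covers 4:d
6(b) covers 5:d
7(e) covers 6:b
8(b) covers 7:e
9(f) covers 5:d
10(b) covers 8:b
floor of heap: 0:d, 1:c
completions by unplaced set U, small U first (add the entries for U minus each lowest piece of U):
  |U|=1: {3}:1  {9}:1  {10}:1
  |U|=2: {1,3}:1  {3,9}:2  {3,10}:2  {8,10}:1  {9,10}:2
  |U|=3: {1,3,9}:3  {1,3,10}:3  {3,8,10}:3  {3,9,10}:6  {7,8,10}:1  {8,9,10}:3
  |U|=4: {1,3,8,10}:6  {1,3,9,10}:12  {3,7,8,10}:4  {3,8,9,10}:12  {6,7,8,10}:1  {7,8,9,10}:4
  |U|=5: {1,3,7,8,10}:10  {1,3,8,9,10}:30  {3,6,7,8,10}:5  {3,7,8,9,10}:20  {6,7,8,9,10}:5
  |U|=6: {1,3,6,7,8,10}:15  {1,3,7,8,9,10}:60  {3,6,7,8,9,10}:30  {5,6,7,8,9,10}:5
  |U|=7: {1,3,6,7,8,9,10}:105  {3,5,6,7,8,9,10}:35  {4,5,6,7,8,9,10}:5
  |U|=8: {1,3,5,6,7,8,9,10}:140  {2,4,5,6,7,8,9,10}:5  {3,4,5,6,7,8,9,10}:40
  |U|=9: {0,2,4,5,6,7,8,9,10}:5  {1,3,4,5,6,7,8,9,10}:180  {2,3,4,5,6,7,8,9,10}:45
  start at 0(d): 225
  start at 1(c): 50
sum over floor = 275

275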